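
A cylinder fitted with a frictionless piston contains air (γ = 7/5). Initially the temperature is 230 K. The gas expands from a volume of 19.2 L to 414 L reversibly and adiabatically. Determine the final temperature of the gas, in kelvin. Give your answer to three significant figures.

Adiabatic: T₁V₁^(γ−1) = T₂V₂^(γ−1) ⇒ T₂ = T₁ (V₁/V₂)^(γ−1).
T₂ = 230 × (19.2/414)^(2/5) = 67.34 K.

T₂ ≈ 67.3 K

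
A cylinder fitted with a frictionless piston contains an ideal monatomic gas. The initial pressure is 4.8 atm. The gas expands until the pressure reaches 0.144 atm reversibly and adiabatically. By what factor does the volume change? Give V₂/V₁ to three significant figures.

From PV^γ = const, V₂/V₁ = (P₁/P₂)^(1/γ).
For a monatomic ideal gas γ = 5/3.
V₂/V₁ = (4.8/0.144)^(3/5) = 8.198.

V₂/V₁ ≈ 8.20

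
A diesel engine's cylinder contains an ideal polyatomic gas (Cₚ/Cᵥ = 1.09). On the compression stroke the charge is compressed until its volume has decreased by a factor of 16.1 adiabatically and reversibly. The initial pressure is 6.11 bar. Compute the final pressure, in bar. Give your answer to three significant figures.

P₂ ≈ 126 bar

Adiabatic: P₁V₁^γ = P₂V₂^γ ⇒ P₂ = P₁ (V₁/V₂)^γ.
P₂ = 6.11 × 16.1^(1.09) = 126.3 bar.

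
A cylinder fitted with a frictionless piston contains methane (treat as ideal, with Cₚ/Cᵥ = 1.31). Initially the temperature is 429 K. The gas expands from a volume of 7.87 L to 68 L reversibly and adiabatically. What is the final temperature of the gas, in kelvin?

For a reversible adiabat TV^(γ−1) is constant, so T₂ = T₁ (V₁/V₂)^(γ−1).
T₂ = 429 × (7.87/68)^(0.31) = 219.9 K.

T₂ ≈ 220 K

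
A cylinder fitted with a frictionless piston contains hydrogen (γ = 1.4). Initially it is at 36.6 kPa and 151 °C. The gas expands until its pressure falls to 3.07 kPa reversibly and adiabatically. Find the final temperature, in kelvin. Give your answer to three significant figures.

Along an adiabat T P^((1−γ)/γ) is constant, so T₂ = T₁ (P₂/P₁)^((γ−1)/γ).
T₁ = 151 °C = 424.1 K.
T₂ = 424.1 × (3.07/36.6)^(0.286) = 208.9 K.

T₂ ≈ 209 K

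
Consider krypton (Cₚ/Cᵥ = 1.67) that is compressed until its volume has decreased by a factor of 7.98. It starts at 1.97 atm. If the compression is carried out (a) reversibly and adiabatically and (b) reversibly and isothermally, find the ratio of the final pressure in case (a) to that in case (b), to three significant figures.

P_adiabatic / P_isothermal ≈ 4.02

Isothermal: P_b = P₁(V₁/V₂) = 1.97×7.98.
Adiabatic: P_a = P₁(V₁/V₂)^γ = 1.97×7.98^(1.67).
P_a/P_b = (V₁/V₂)^(γ−1) = 7.98^(0.67) = 4.021.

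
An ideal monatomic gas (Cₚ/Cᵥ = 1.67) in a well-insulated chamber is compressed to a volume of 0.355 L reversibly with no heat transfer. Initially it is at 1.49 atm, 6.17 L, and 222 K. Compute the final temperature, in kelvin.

Adiabatic: T₁V₁^(γ−1) = T₂V₂^(γ−1) ⇒ T₂ = T₁ (V₁/V₂)^(γ−1).
T₂ = 222 × (6.17/0.355)^(0.67) = 1504 K.

T₂ ≈ 1500 K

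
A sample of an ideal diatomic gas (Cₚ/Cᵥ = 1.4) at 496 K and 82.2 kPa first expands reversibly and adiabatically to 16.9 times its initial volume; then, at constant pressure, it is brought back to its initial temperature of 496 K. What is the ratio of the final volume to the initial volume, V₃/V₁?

Adiabatic step: V₂/V₁ = 16.9; T₂ = T₁·(1/16.9)^(0.4) = 160.1 K.
Isobaric step: V₃/V₂ = T₃/T₂ = 496/160.1.
V₃/V₁ = (V₂/V₁)(V₃/V₂) = 16.9 × (496/160.1) = 52.37.

V₃/V₁ ≈ 52.4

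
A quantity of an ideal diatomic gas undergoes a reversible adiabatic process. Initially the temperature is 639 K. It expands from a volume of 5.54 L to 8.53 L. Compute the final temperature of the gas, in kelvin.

Adiabatic: T₁V₁^(γ−1) = T₂V₂^(γ−1) ⇒ T₂ = T₁ (V₁/V₂)^(γ−1).
For a diatomic ideal gas γ = 7/5, so γ−1 = 2/5.
T₂ = 639 × (5.54/8.53)^(2/5) = 537.7 K.

T₂ ≈ 538 K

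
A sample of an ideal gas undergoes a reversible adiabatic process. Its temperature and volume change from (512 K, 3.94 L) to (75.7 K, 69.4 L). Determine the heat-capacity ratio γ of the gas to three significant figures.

γ ≈ 1.67

TV^(γ−1) = const ⇒ γ − 1 = ln(T₂/T₁) / ln(V₁/V₂).
γ = 1 + ln(75.7/512) / ln(3.94/69.4) = 1.666.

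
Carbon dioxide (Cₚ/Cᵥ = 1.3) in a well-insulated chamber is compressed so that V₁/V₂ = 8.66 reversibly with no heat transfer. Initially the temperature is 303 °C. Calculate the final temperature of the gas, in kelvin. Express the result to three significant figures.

T₂ ≈ 1100 K

Adiabatic: T₁V₁^(γ−1) = T₂V₂^(γ−1) ⇒ T₂ = T₁ (V₁/V₂)^(γ−1).
T₁ = 303 °C = 576.1 K.
T₂ = 576.1 × 8.66^(0.3) = 1101 K.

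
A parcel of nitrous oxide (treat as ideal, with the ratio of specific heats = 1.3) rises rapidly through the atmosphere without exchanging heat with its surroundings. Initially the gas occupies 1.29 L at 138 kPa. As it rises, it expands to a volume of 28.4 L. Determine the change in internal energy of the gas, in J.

ΔU ≈ -359 J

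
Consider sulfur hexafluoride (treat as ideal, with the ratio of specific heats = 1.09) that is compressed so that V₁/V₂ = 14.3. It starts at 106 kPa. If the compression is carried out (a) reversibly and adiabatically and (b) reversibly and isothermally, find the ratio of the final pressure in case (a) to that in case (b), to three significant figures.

Isothermal: P_b = P₁(V₁/V₂) = 106×14.3.
Adiabatic: P_a = P₁(V₁/V₂)^γ = 106×14.3^(1.09).
P_a/P_b = (V₁/V₂)^(γ−1) = 14.3^(0.09) = 1.271.

P_adiabatic / P_isothermal ≈ 1.27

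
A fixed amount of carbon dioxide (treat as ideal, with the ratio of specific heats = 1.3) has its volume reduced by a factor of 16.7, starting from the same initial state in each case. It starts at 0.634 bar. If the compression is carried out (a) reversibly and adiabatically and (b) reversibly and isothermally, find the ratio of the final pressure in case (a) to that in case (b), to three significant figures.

Isothermal: P_b = P₁(V₁/V₂) = 0.634×16.7.
Adiabatic: P_a = P₁(V₁/V₂)^γ = 0.634×16.7^(1.3).
P_a/P_b = (V₁/V₂)^(γ−1) = 16.7^(0.3) = 2.327.

P_adiabatic / P_isothermal ≈ 2.33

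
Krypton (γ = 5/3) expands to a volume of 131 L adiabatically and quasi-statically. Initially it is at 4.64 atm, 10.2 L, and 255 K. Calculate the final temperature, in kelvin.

Adiabatic: T₁V₁^(γ−1) = T₂V₂^(γ−1) ⇒ T₂ = T₁ (V₁/V₂)^(γ−1).
T₂ = 255 × (10.2/131)^(2/3) = 46.5 K.

T₂ ≈ 46.5 K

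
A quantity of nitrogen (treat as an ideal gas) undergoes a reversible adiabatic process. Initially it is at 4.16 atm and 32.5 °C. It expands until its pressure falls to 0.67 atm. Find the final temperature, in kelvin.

T₂ ≈ 181 K

Adiabatic: T₂/T₁ = (P₂/P₁)^((γ−1)/γ).
For a diatomic ideal gas γ = 7/5, so (γ−1)/γ = 2/7.
T₁ = 32.5 °C = 305.6 K.
T₂ = 305.6 × (0.67/4.16)^(2/7) = 181.4 K.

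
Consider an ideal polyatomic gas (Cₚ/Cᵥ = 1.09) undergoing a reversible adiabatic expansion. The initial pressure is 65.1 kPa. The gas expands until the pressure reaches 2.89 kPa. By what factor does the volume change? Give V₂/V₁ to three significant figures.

From PV^γ = const, V₂/V₁ = (P₁/P₂)^(1/γ).
V₂/V₁ = (65.1/2.89)^(0.917) = 17.42.

V₂/V₁ ≈ 17.4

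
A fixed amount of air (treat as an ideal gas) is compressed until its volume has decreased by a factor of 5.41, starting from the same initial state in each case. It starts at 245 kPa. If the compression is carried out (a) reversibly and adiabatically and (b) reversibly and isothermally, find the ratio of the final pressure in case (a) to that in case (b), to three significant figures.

P_adiabatic / P_isothermal ≈ 1.96

For a diatomic ideal gas γ = 7/5.
Isothermal: P_b = P₁(V₁/V₂) = 245×5.41.
Adiabatic: P_a = P₁(V₁/V₂)^γ = 245×5.41^(7/5).
P_a/P_b = (V₁/V₂)^(γ−1) = 5.41^(2/5) = 1.965.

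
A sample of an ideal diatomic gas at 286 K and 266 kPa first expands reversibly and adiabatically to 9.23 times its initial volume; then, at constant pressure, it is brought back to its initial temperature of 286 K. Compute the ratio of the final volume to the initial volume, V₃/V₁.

V₃/V₁ ≈ 22.5

For a diatomic ideal gas γ = 7/5.
Adiabatic step: V₂/V₁ = 9.23; T₂ = T₁·(1/9.23)^(2/5) = 117.6 K.
Isobaric step: V₃/V₂ = T₃/T₂ = 286/117.6.
V₃/V₁ = (V₂/V₁)(V₃/V₂) = 9.23 × (286/117.6) = 22.45.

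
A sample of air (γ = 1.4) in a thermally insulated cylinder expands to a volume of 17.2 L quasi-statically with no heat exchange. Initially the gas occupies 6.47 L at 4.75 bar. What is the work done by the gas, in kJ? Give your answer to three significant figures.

W ≈ 2.49 kJ

P₂ = P₁(V₁/V₂)^γ = 4.75×(6.47/17.2)^(1.4) = 1.208 bar.
For a reversible adiabat, W_by_gas = (P₁V₁ − P₂V₂)/(γ−1).
W_by = (475000×0.00647 − 120800×0.0172) / (0.4) = 2487 J.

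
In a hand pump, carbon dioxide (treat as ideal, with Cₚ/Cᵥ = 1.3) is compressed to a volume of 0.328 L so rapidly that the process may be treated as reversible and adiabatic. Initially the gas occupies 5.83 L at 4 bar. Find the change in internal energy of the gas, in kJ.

ΔU ≈ 10.7 kJ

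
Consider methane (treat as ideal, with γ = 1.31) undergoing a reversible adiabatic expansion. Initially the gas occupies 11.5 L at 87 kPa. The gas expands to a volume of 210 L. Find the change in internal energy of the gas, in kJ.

P₂ = P₁(V₁/V₂)^γ = 87×(11.5/210)^(1.31) = 1.936 kPa.
For a reversible adiabat, W_by_gas = (P₁V₁ − P₂V₂)/(γ−1).
W_by = (87000×0.0115 − 1936×0.21) / (0.31) = 1916 J.
Q = 0 ⇒ ΔU = −W_by = -1916 J.

ΔU ≈ -1.92 kJ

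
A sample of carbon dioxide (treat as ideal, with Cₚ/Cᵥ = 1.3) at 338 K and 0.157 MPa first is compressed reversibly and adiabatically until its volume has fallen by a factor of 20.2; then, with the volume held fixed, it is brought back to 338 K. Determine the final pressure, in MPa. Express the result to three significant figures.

Adiabatic step (PV^γ = const): P₂ = 0.157×20.2^(1.3) = 7.814 MPa; T₂ = 338×20.2^(0.3) = 832.8 K.
Isochoric: P₃ = P₂(T₃/T₂) = 7.814 × (338/832.8) = 3.171 MPa.

P₃ ≈ 3.17 MPa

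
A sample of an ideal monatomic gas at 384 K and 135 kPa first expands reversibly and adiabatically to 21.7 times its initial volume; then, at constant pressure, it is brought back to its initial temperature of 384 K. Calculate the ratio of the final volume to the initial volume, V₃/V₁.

V₃/V₁ ≈ 169

For a monatomic ideal gas γ = 5/3.
Adiabatic step: V₂/V₁ = 21.7; T₂ = T₁·(1/21.7)^(2/3) = 49.36 K.
Isobaric step: V₃/V₂ = T₃/T₂ = 384/49.36.
V₃/V₁ = (V₂/V₁)(V₃/V₂) = 21.7 × (384/49.36) = 168.8.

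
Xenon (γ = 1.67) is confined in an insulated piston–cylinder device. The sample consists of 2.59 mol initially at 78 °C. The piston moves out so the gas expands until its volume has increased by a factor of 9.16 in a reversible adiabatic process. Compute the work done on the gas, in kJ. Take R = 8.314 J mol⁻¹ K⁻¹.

Adiabatic: T₁V₁^(γ−1) = T₂V₂^(γ−1) ⇒ T₂ = T₁ (V₁/V₂)^(γ−1).
T₁ = 78 °C = 351.1 K.
T₂ = 351.1 × (1/9.16)^(0.67) = 79.62 K.
Q = 0, so ΔU = W_on_gas = nCᵥΔT with Cᵥ = R/(γ−1) = 12.41 J/(mol·K).
ΔU = 2.59 × 12.41 × (79.62 − 351.1) = -8727 J.

W ≈ -8.73 kJ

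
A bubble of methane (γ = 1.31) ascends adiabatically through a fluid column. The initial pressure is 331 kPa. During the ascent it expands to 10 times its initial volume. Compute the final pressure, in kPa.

Adiabatic: P₁V₁^γ = P₂V₂^γ ⇒ P₂ = P₁ (V₁/V₂)^γ.
P₂ = 331 × (1/10)^(1.31) = 16.21 kPa.

P₂ ≈ 16.2 kPa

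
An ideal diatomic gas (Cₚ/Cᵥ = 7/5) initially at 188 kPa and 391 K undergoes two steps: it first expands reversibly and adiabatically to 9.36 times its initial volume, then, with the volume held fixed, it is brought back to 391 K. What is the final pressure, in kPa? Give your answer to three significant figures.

Adiabatic step (PV^γ = const): P₂ = 188×(1/9.36)^(7/5) = 8.211 kPa; T₂ = 391×(1/9.36)^(2/5) = 159.8 K.
Isochoric: P₃ = P₂(T₃/T₂) = 8.211 × (391/159.8) = 20.09 kPa.

P₃ ≈ 20.1 kPa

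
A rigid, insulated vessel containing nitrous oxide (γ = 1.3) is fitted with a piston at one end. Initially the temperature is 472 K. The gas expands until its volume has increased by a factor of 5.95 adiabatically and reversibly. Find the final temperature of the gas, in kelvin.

For a reversible adiabat TV^(γ−1) is constant, so T₂ = T₁ (V₁/V₂)^(γ−1).
T₂ = 472 × (1/5.95)^(0.3) = 276.4 K.

T₂ ≈ 276 K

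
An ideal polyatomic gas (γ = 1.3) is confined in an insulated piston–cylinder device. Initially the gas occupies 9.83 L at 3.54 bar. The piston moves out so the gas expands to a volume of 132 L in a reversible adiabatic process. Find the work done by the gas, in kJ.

W ≈ 6.28 kJ

P₂ = P₁(V₁/V₂)^γ = 3.54×(9.83/132)^(1.3) = 0.1209 bar.
For a reversible adiabat, W_by_gas = (P₁V₁ − P₂V₂)/(γ−1).
W_by = (354000×0.00983 − 12090×0.132) / (0.3) = 6278 J.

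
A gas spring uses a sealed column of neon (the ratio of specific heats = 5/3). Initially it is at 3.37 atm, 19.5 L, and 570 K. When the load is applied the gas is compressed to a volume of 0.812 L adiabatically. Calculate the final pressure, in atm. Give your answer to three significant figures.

Since PV^γ is constant along a reversible adiabat, P₂ = P₁ (V₁/V₂)^γ.
P₂ = 3.37 × (19.5/0.812)^(5/3) = 673.6 atm.

P₂ ≈ 674 atm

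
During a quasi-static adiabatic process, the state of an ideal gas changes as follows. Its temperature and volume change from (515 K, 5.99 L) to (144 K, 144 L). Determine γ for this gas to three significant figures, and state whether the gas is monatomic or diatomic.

γ ≈ 1.40; diatomic

TV^(γ−1) = const ⇒ γ − 1 = ln(T₂/T₁) / ln(V₁/V₂).
γ = 1 + ln(144/515) / ln(5.99/144) = 1.401.
γ ≈ 1.40 is close to 7/5, so the gas is diatomic.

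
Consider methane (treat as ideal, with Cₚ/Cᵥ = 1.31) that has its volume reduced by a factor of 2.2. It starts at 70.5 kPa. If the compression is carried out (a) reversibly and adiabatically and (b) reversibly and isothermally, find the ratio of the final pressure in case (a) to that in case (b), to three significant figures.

Isothermal: P_b = P₁(V₁/V₂) = 70.5×2.2.
Adiabatic: P_a = P₁(V₁/V₂)^γ = 70.5×2.2^(1.31).
P_a/P_b = (V₁/V₂)^(γ−1) = 2.2^(0.31) = 1.277.

P_adiabatic / P_isothermal ≈ 1.28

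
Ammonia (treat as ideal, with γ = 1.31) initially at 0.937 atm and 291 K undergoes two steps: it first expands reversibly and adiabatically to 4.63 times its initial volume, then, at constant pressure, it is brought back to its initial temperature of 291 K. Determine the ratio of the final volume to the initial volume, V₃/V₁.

V₃/V₁ ≈ 7.45

Adiabatic step: V₂/V₁ = 4.63; T₂ = T₁·(1/4.63)^(0.31) = 181 K.
Isobaric step: V₃/V₂ = T₃/T₂ = 291/181.
V₃/V₁ = (V₂/V₁)(V₃/V₂) = 4.63 × (291/181) = 7.446.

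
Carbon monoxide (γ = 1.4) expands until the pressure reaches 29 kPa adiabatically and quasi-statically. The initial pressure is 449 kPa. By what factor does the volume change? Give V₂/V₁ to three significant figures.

V₂/V₁ ≈ 7.08

From PV^γ = const, V₂/V₁ = (P₁/P₂)^(1/γ).
V₂/V₁ = (449/29)^(0.714) = 7.078.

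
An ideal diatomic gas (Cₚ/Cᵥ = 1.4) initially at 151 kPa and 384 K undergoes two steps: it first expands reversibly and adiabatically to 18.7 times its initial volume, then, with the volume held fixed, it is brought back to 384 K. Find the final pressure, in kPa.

Adiabatic step (PV^γ = const): P₂ = 151×(1/18.7)^(1.4) = 2.503 kPa; T₂ = 384×(1/18.7)^(0.4) = 119 K.
Isochoric: P₃ = P₂(T₃/T₂) = 2.503 × (384/119) = 8.075 kPa.

P₃ ≈ 8.07 kPa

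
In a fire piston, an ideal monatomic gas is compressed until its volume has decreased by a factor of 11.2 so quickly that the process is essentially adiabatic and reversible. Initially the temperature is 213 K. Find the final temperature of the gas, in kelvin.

For a reversible adiabat TV^(γ−1) is constant, so T₂ = T₁ (V₁/V₂)^(γ−1).
For a monatomic ideal gas γ = 5/3, so γ−1 = 2/3.
T₂ = 213 × 11.2^(2/3) = 1066 K.

T₂ ≈ 1070 K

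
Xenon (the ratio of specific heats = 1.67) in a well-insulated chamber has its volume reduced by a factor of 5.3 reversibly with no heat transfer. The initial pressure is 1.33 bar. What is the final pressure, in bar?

P₂ ≈ 21.5 bar

Since PV^γ is constant along a reversible adiabat, P₂ = P₁ (V₁/V₂)^γ.
P₂ = 1.33 × 5.3^(1.67) = 21.55 bar.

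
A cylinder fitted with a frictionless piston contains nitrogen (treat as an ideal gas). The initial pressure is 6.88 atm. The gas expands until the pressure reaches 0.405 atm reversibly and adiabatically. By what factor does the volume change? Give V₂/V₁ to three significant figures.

V₂/V₁ ≈ 7.56

From PV^γ = const, V₂/V₁ = (P₁/P₂)^(1/γ).
For a diatomic ideal gas γ = 7/5.
V₂/V₁ = (6.88/0.405)^(5/7) = 7.563.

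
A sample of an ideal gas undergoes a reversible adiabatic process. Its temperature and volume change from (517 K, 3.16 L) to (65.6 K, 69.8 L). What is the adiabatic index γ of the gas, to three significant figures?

TV^(γ−1) = const ⇒ γ − 1 = ln(T₂/T₁) / ln(V₁/V₂).
γ = 1 + ln(65.6/517) / ln(3.16/69.8) = 1.667.

γ ≈ 1.67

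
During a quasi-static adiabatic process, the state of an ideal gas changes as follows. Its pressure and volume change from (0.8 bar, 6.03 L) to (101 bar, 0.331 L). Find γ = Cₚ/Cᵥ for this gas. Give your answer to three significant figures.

γ ≈ 1.67

PV^γ = const ⇒ γ = ln(P₂/P₁) / ln(V₁/V₂).
γ = ln(101/0.8) / ln(6.03/0.331) = 1.667.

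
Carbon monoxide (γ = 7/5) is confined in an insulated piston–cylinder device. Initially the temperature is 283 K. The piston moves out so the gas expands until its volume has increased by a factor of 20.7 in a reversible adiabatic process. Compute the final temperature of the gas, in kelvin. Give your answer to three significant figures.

Adiabatic: T₁V₁^(γ−1) = T₂V₂^(γ−1) ⇒ T₂ = T₁ (V₁/V₂)^(γ−1).
T₂ = 283 × (1/20.7)^(2/5) = 84.22 K.

T₂ ≈ 84.2 K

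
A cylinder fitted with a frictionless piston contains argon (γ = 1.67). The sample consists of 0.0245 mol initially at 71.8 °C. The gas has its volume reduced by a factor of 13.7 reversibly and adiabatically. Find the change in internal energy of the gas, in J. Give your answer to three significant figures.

ΔU ≈ 501 J

Adiabatic: T₁V₁^(γ−1) = T₂V₂^(γ−1) ⇒ T₂ = T₁ (V₁/V₂)^(γ−1).
T₁ = 71.8 °C = 344.9 K.
T₂ = 344.9 × 13.7^(0.67) = 1992 K.
Q = 0, so ΔU = W_on_gas = nCᵥΔT with Cᵥ = R/(γ−1) = 12.41 J/(mol·K).
ΔU = 0.0245 × 12.41 × (1992 − 344.9) = 500.8 J.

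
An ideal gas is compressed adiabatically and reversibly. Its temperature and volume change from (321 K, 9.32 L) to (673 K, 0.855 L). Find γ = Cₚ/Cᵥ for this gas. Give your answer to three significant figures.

TV^(γ−1) = const ⇒ γ − 1 = ln(T₂/T₁) / ln(V₁/V₂).
γ = 1 + ln(673/321) / ln(9.32/0.855) = 1.31.

γ ≈ 1.31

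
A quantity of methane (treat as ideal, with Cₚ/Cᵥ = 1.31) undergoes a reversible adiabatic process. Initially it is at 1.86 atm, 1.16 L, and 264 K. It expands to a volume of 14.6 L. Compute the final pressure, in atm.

Since PV^γ is constant along a reversible adiabat, P₂ = P₁ (V₁/V₂)^γ.
P₂ = 1.86 × (1.16/14.6)^(1.31) = 0.0674 atm.

P₂ ≈ 0.0674 atm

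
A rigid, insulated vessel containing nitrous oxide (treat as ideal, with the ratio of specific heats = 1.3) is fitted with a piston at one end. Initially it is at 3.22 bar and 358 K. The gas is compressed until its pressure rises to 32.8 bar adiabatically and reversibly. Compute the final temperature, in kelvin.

T₂ ≈ 612 K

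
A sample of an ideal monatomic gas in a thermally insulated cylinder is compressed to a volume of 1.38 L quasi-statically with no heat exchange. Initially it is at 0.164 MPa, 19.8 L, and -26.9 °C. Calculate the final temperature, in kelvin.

For a reversible adiabat TV^(γ−1) is constant, so T₂ = T₁ (V₁/V₂)^(γ−1).
γ = 5/3 for a monatomic ideal gas.
T₁ = -26.9 °C = 246.2 K.
T₂ = 246.2 × (19.8/1.38)^(2/3) = 1454 K.

T₂ ≈ 1450 K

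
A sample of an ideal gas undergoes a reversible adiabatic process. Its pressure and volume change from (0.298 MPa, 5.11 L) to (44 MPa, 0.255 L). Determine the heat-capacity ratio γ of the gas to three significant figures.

PV^γ = const ⇒ γ = ln(P₂/P₁) / ln(V₁/V₂).
γ = ln(44/0.298) / ln(5.11/0.255) = 1.666.

γ ≈ 1.67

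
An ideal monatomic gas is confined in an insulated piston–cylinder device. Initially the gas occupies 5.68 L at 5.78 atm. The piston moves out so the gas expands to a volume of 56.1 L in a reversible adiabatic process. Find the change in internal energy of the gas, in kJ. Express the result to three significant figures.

ΔU ≈ -3.91 kJ

γ = 5/3 for a monatomic ideal gas.
P₂ = P₁(V₁/V₂)^γ = 5.78×(5.68/56.1)^(5/3) = 0.1271 atm.
For a reversible adiabat, W_by_gas = (P₁V₁ − P₂V₂)/(γ−1).
W_by = (585700×0.00568 − 12880×0.0561) / (2/3) = 3906 J.
Q = 0 ⇒ ΔU = −W_by = -3906 J.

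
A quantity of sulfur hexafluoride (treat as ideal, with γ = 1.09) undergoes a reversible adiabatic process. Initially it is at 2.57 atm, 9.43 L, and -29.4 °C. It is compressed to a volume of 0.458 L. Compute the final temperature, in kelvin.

For a reversible adiabat TV^(γ−1) is constant, so T₂ = T₁ (V₁/V₂)^(γ−1).
T₁ = -29.4 °C = 243.7 K.
T₂ = 243.7 × (9.43/0.458)^(0.09) = 320 K.

T₂ ≈ 320 K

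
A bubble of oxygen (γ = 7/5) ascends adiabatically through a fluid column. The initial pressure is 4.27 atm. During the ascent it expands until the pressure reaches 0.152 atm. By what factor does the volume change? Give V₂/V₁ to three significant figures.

V₂/V₁ ≈ 10.8

From PV^γ = const, V₂/V₁ = (P₁/P₂)^(1/γ).
V₂/V₁ = (4.27/0.152)^(5/7) = 10.83.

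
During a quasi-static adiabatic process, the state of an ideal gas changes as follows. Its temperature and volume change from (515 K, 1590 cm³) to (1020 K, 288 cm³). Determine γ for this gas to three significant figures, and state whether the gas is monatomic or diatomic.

γ ≈ 1.40; diatomic

TV^(γ−1) = const ⇒ γ − 1 = ln(T₂/T₁) / ln(V₁/V₂).
γ = 1 + ln(1020/515) / ln(1590/288) = 1.4.
γ ≈ 1.40 is close to 7/5, so the gas is diatomic.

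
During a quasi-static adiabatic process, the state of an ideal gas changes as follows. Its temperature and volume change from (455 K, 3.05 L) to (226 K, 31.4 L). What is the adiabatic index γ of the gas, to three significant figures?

γ ≈ 1.30

TV^(γ−1) = const ⇒ γ − 1 = ln(T₂/T₁) / ln(V₁/V₂).
γ = 1 + ln(226/455) / ln(3.05/31.4) = 1.3.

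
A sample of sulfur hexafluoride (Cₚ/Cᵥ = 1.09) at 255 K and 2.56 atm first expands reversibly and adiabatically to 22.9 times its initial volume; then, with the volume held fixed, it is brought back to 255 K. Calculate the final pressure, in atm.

P₃ ≈ 0.112 atm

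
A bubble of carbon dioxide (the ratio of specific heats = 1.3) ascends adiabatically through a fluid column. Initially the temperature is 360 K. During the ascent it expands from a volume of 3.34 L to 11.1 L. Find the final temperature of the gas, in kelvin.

Adiabatic: T₁V₁^(γ−1) = T₂V₂^(γ−1) ⇒ T₂ = T₁ (V₁/V₂)^(γ−1).
T₂ = 360 × (3.34/11.1)^(0.3) = 251.1 K.

T₂ ≈ 251 K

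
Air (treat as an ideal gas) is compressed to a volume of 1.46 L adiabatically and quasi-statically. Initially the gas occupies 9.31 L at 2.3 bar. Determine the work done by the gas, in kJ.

γ = 7/5 for a diatomic ideal gas.
P₂ = P₁(V₁/V₂)^γ = 2.3×(9.31/1.46)^(7/5) = 30.77 bar.
For a reversible adiabat, W_by_gas = (P₁V₁ − P₂V₂)/(γ−1).
W_by = (230000×0.00931 − 3.077×10^6×0.00146) / (2/5) = -5879 J.

W ≈ -5.88 kJ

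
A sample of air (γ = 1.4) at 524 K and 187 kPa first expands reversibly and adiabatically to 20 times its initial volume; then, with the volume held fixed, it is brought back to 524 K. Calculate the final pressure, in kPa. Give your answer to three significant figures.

P₃ ≈ 9.35 kPa

Adiabatic step (PV^γ = const): P₂ = 187×(1/20)^(1.4) = 2.821 kPa; T₂ = 524×(1/20)^(0.4) = 158.1 K.
Isochoric: P₃ = P₂(T₃/T₂) = 2.821 × (524/158.1) = 9.35 kPa.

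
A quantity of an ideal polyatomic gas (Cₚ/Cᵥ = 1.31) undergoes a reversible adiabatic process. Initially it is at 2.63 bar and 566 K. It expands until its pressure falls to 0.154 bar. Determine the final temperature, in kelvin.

Along an adiabat T P^((1−γ)/γ) is constant, so T₂ = T₁ (P₂/P₁)^((γ−1)/γ).
T₂ = 566 × (0.154/2.63)^(0.237) = 289.2 K.

T₂ ≈ 289 K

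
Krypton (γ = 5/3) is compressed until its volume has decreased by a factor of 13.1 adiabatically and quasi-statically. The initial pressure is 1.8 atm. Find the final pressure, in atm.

P₂ ≈ 131 atm

Since PV^γ is constant along a reversible adiabat, P₂ = P₁ (V₁/V₂)^γ.
P₂ = 1.8 × 13.1^(5/3) = 131 atm.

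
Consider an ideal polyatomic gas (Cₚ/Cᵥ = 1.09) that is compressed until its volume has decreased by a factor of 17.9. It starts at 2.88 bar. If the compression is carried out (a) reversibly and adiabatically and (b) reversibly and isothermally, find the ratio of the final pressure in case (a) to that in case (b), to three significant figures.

Isothermal: P_b = P₁(V₁/V₂) = 2.88×17.9.
Adiabatic: P_a = P₁(V₁/V₂)^γ = 2.88×17.9^(1.09).
P_a/P_b = (V₁/V₂)^(γ−1) = 17.9^(0.09) = 1.296.

P_adiabatic / P_isothermal ≈ 1.30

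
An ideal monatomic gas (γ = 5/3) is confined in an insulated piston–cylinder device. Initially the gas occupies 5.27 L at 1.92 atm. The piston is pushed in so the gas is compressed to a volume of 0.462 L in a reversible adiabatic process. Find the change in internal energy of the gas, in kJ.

P₂ = P₁(V₁/V₂)^γ = 1.92×(5.27/0.462)^(5/3) = 111 atm.
For a reversible adiabat, W_by_gas = (P₁V₁ − P₂V₂)/(γ−1).
W_by = (194500×0.00527 − 1.125×10^7×0.000462) / (2/3) = -6255 J.
Q = 0 ⇒ ΔU = −W_by = 6255 J.

ΔU ≈ 6.26 kJ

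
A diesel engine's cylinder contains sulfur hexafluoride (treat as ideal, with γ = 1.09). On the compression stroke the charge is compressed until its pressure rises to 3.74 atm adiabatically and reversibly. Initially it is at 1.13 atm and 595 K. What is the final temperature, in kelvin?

T₂ ≈ 657 K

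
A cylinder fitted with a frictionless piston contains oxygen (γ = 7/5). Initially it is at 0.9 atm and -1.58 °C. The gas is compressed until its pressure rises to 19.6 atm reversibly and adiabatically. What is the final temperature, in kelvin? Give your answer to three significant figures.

T₂ ≈ 655 K

Along an adiabat T P^((1−γ)/γ) is constant, so T₂ = T₁ (P₂/P₁)^((γ−1)/γ).
T₁ = -1.58 °C = 271.6 K.
T₂ = 271.6 × (19.6/0.9)^(2/7) = 654.9 K.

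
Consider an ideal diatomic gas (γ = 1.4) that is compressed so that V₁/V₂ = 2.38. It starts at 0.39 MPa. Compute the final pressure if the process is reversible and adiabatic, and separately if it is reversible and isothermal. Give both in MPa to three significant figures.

Isothermal: P₂ = P₁(V₁/V₂) = 0.39×2.38 = 0.9282 MPa.
Adiabatic: P₂ = P₁(V₁/V₂)^γ = 0.39×2.38^(1.4) = 1.313 MPa.

adiabatic: 1.31 MPa; isothermal: 0.928 MPa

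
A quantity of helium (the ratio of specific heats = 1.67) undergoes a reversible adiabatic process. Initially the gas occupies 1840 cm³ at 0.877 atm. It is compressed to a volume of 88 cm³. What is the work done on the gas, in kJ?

P₂ = P₁(V₁/V₂)^γ = 0.877×(1840/88)^(1.67) = 140.6 atm.
For a reversible adiabat, W_by_gas = (P₁V₁ − P₂V₂)/(γ−1).
W_by = (88860×0.00184 − 1.425×10^7×8.8×10^-5) / (0.67) = -1627 J.
W_on_gas = −W_by = 1627 J.

W ≈ 1.63 kJ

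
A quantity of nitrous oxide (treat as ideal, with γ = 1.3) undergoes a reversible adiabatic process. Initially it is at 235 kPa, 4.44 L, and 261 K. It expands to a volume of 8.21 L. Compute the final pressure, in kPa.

Since PV^γ is constant along a reversible adiabat, P₂ = P₁ (V₁/V₂)^γ.
P₂ = 235 × (4.44/8.21)^(1.3) = 105.7 kPa.

P₂ ≈ 106 kPa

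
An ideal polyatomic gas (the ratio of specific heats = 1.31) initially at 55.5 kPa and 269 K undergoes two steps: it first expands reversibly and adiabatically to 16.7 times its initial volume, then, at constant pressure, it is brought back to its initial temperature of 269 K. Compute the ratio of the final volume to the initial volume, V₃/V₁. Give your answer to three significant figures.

Adiabatic step: V₂/V₁ = 16.7; T₂ = T₁·(1/16.7)^(0.31) = 112.4 K.
Isobaric step: V₃/V₂ = T₃/T₂ = 269/112.4.
V₃/V₁ = (V₂/V₁)(V₃/V₂) = 16.7 × (269/112.4) = 39.97.

V₃/V₁ ≈ 40.0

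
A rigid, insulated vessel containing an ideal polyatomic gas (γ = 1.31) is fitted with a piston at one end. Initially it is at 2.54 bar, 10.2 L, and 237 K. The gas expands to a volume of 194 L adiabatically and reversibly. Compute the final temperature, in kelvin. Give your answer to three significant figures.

Adiabatic: T₁V₁^(γ−1) = T₂V₂^(γ−1) ⇒ T₂ = T₁ (V₁/V₂)^(γ−1).
T₂ = 237 × (10.2/194)^(0.31) = 95.1 K.

T₂ ≈ 95.1 K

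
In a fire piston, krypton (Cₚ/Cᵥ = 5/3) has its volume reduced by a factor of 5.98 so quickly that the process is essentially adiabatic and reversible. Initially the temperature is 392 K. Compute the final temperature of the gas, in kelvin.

T₂ ≈ 1290 K

For a reversible adiabat TV^(γ−1) is constant, so T₂ = T₁ (V₁/V₂)^(γ−1).
T₂ = 392 × 5.98^(2/3) = 1291 K.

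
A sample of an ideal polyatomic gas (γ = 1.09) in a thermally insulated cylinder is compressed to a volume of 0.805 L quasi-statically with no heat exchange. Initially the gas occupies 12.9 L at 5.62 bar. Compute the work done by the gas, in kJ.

P₂ = P₁(V₁/V₂)^γ = 5.62×(12.9/0.805)^(1.09) = 115.6 bar.
For a reversible adiabat, W_by_gas = (P₁V₁ − P₂V₂)/(γ−1).
W_by = (562000×0.0129 − 1.156×10^7×0.000805) / (0.09) = -22850 J.

W ≈ -22.8 kJ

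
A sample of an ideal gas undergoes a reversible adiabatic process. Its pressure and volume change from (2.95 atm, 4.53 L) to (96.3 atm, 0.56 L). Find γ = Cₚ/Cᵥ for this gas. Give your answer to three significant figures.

γ ≈ 1.67

PV^γ = const ⇒ γ = ln(P₂/P₁) / ln(V₁/V₂).
γ = ln(96.3/2.95) / ln(4.53/0.56) = 1.667.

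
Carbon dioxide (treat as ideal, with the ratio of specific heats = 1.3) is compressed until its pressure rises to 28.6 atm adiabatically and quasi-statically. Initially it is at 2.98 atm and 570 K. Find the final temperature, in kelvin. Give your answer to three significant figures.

T₂ ≈ 961 K

Along an adiabat T P^((1−γ)/γ) is constant, so T₂ = T₁ (P₂/P₁)^((γ−1)/γ).
T₂ = 570 × (28.6/2.98)^(0.231) = 960.6 K.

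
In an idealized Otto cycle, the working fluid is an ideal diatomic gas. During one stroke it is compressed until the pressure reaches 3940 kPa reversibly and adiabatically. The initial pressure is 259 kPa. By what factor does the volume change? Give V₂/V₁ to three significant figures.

From PV^γ = const, V₂/V₁ = (P₁/P₂)^(1/γ).
For a diatomic ideal gas γ = 7/5.
V₂/V₁ = (259/3940)^(5/7) = 0.1431.

V₂/V₁ ≈ 0.143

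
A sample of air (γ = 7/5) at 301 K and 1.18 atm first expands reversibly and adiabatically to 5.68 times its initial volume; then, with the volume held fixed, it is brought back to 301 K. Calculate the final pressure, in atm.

P₃ ≈ 0.208 atm

Adiabatic step (PV^γ = const): P₂ = 1.18×(1/5.68)^(7/5) = 0.1037 atm; T₂ = 301×(1/5.68)^(2/5) = 150.3 K.
Isochoric: P₃ = P₂(T₃/T₂) = 0.1037 × (301/150.3) = 0.2077 atm.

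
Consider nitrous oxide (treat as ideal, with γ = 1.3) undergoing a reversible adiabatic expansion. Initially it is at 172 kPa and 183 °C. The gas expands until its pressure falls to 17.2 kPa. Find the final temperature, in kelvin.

Adiabatic: T₂/T₁ = (P₂/P₁)^((γ−1)/γ).
T₁ = 183 °C = 456.1 K.
T₂ = 456.1 × (17.2/172)^(0.231) = 268.1 K.

T₂ ≈ 268 K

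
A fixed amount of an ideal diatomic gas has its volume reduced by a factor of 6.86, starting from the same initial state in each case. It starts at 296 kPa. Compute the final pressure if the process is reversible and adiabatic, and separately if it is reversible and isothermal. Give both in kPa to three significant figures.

For a diatomic ideal gas γ = 7/5.
Isothermal: P₂ = P₁(V₁/V₂) = 296×6.86 = 2031 kPa.
Adiabatic: P₂ = P₁(V₁/V₂)^γ = 296×6.86^(7/5) = 4387 kPa.

adiabatic: 4390 kPa; isothermal: 2030 kPa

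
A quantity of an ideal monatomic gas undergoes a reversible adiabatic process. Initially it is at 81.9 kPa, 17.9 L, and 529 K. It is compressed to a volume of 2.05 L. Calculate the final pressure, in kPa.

P₂ ≈ 3030 kPa

Adiabatic: P₁V₁^γ = P₂V₂^γ ⇒ P₂ = P₁ (V₁/V₂)^γ.
γ = 5/3 for a monatomic ideal gas.
P₂ = 81.9 × (17.9/2.05)^(5/3) = 3032 kPa.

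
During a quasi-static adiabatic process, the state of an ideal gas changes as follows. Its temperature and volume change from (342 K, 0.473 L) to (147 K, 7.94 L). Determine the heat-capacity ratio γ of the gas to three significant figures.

TV^(γ−1) = const ⇒ γ − 1 = ln(T₂/T₁) / ln(V₁/V₂).
γ = 1 + ln(147/342) / ln(0.473/7.94) = 1.299.

γ ≈ 1.30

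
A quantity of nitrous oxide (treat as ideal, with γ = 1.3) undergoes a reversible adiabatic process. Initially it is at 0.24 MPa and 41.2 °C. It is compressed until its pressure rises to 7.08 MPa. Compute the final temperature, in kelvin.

Adiabatic: T₂/T₁ = (P₂/P₁)^((γ−1)/γ).
T₁ = 41.2 °C = 314.3 K.
T₂ = 314.3 × (7.08/0.24)^(0.231) = 686.4 K.

T₂ ≈ 686 K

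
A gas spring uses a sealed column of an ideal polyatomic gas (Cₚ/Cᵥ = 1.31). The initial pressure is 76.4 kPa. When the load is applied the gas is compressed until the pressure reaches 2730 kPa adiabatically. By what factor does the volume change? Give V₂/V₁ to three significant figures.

From PV^γ = const, V₂/V₁ = (P₁/P₂)^(1/γ).
V₂/V₁ = (76.4/2730)^(0.763) = 0.06523.

V₂/V₁ ≈ 0.0652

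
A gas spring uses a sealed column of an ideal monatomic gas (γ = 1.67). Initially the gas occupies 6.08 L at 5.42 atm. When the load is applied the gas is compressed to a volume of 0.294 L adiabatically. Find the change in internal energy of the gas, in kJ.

P₂ = P₁(V₁/V₂)^γ = 5.42×(6.08/0.294)^(1.67) = 853.1 atm.
For a reversible adiabat, W_by_gas = (P₁V₁ − P₂V₂)/(γ−1).
W_by = (549200×0.00608 − 8.644×10^7×0.000294) / (0.67) = -32950 J.
Q = 0 ⇒ ΔU = −W_by = 32950 J.

ΔU ≈ 32.9 kJ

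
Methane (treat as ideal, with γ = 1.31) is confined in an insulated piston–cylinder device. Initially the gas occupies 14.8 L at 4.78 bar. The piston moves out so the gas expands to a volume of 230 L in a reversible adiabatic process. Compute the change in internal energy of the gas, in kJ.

P₂ = P₁(V₁/V₂)^γ = 4.78×(14.8/230)^(1.31) = 0.1314 bar.
For a reversible adiabat, W_by_gas = (P₁V₁ − P₂V₂)/(γ−1).
W_by = (478000×0.0148 − 13140×0.23) / (0.31) = 13070 J.
Q = 0 ⇒ ΔU = −W_by = -13070 J.

ΔU ≈ -13.1 kJ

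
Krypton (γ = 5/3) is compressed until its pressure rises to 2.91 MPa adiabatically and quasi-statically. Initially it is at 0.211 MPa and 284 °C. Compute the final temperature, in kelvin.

T₂ ≈ 1590 K

Adiabatic: T₂/T₁ = (P₂/P₁)^((γ−1)/γ).
T₁ = 284 °C = 557.1 K.
T₂ = 557.1 × (2.91/0.211)^(2/5) = 1592 K.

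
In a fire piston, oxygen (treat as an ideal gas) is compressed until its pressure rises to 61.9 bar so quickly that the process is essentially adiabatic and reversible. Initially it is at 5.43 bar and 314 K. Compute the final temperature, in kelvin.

T₂ ≈ 629 K

Along an adiabat T P^((1−γ)/γ) is constant, so T₂ = T₁ (P₂/P₁)^((γ−1)/γ).
For a diatomic ideal gas γ = 7/5, so (γ−1)/γ = 2/7.
T₂ = 314 × (61.9/5.43)^(2/7) = 629.4 K.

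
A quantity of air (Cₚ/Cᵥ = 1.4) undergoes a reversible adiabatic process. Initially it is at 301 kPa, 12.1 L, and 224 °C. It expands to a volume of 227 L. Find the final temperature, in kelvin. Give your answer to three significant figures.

T₂ ≈ 154 K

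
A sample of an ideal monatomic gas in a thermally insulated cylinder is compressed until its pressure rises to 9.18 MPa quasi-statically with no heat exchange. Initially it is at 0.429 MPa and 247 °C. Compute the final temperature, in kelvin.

T₂ ≈ 1770 K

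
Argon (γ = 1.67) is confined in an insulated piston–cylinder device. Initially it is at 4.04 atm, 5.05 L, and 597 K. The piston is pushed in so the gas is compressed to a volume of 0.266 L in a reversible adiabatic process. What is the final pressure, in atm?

P₂ ≈ 551 atm

Adiabatic: P₁V₁^γ = P₂V₂^γ ⇒ P₂ = P₁ (V₁/V₂)^γ.
P₂ = 4.04 × (5.05/0.266)^(1.67) = 551.2 atm.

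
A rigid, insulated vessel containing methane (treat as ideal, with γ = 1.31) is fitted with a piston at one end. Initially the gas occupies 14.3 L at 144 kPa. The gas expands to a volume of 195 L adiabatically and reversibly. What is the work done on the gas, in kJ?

W ≈ -3.69 kJ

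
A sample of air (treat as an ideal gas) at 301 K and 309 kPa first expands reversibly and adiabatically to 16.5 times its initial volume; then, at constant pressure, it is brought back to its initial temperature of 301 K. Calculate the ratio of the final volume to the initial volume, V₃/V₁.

For a diatomic ideal gas γ = 7/5.
Adiabatic step: V₂/V₁ = 16.5; T₂ = T₁·(1/16.5)^(2/5) = 98.08 K.
Isobaric step: V₃/V₂ = T₃/T₂ = 301/98.08.
V₃/V₁ = (V₂/V₁)(V₃/V₂) = 16.5 × (301/98.08) = 50.64.

V₃/V₁ ≈ 50.6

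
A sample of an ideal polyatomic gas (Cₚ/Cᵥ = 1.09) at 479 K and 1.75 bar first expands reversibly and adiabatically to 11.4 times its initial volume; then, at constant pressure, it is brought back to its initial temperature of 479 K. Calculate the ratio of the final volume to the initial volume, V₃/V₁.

Adiabatic step: V₂/V₁ = 11.4; T₂ = T₁·(1/11.4)^(0.09) = 384.8 K.
Isobaric step: V₃/V₂ = T₃/T₂ = 479/384.8.
V₃/V₁ = (V₂/V₁)(V₃/V₂) = 11.4 × (479/384.8) = 14.19.

V₃/V₁ ≈ 14.2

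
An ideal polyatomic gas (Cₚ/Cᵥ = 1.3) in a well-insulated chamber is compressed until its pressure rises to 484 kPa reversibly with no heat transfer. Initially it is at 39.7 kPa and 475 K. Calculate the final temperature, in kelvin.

T₂ ≈ 846 K

Adiabatic: T₂/T₁ = (P₂/P₁)^((γ−1)/γ).
T₂ = 475 × (484/39.7)^(0.231) = 845.9 K.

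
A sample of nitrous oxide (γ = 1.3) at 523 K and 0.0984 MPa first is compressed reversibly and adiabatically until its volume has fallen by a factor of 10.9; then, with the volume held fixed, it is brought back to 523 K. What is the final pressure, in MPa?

P₃ ≈ 1.07 MPa

Adiabatic step (PV^γ = const): P₂ = 0.0984×10.9^(1.3) = 2.196 MPa; T₂ = 523×10.9^(0.3) = 1071 K.
Isochoric: P₃ = P₂(T₃/T₂) = 2.196 × (523/1071) = 1.073 MPa.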